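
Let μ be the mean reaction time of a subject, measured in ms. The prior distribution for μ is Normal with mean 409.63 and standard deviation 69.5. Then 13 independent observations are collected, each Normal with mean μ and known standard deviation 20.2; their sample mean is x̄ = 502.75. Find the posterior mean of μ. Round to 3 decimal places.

Posterior mean ≈ 502.149

With known σ, the Normal prior is conjugate. Weight on the data is w = (n/σ²)/(n/σ² + 1/τ₀²) = 0.0318596/(0.0318596+0.00020703) = 0.99354.
Posterior mean = w·x̄ + (1−w)·μ₀ = 0.99354·502.75 + 0.0064562·409.63 = 502.149.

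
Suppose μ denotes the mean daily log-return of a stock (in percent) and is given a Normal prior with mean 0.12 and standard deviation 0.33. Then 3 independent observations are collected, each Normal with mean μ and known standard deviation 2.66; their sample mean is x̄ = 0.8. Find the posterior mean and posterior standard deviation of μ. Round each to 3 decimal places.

Prior precision 1/τ₀² = 1/0.33² = 9.18274; data precision n/σ² = 3/2.66² = 0.423992.
Posterior precision = 9.18274 + 0.423992 = 9.60673, giving posterior SD = 1/√9.60673 = 0.323.
Posterior mean = (9.18274·0.12 + 0.423992·0.8) / 9.60673 = 0.150.

Posterior mean ≈ 0.150; posterior SD ≈ 0.323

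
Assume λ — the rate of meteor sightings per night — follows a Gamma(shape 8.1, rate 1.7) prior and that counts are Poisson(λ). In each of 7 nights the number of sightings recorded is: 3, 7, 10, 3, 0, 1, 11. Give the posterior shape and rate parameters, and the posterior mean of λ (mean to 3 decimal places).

Posterior: Gamma(shape=43.1, rate=8.7); mean ≈ 4.954

Total count ∑xᵢ = 35 over n = 7 nights.
Gamma is conjugate to the Poisson likelihood: posterior is Gamma(shape = 8.1+35 = 43.1, rate = 1.7+7 = 8.7).
E[λ | data] = 43.1/8.7 = 4.954.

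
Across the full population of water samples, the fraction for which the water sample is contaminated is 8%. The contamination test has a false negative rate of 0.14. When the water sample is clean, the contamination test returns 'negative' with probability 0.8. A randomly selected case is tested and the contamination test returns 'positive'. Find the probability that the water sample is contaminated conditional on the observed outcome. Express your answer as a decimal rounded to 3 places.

P(H | E) ≈ 0.272

Write H for 'the water sample is contaminated'. Prior odds H:¬H = 0.08/0.92 = 0.086957. For the 'positive' outcome, the likelihood ratio is 0.86/0.2 = 4.3000.
Posterior odds = 0.086957 × 4.3000 = 0.37391, so P(H|E) = 0.37391/(1+0.37391) = 0.272.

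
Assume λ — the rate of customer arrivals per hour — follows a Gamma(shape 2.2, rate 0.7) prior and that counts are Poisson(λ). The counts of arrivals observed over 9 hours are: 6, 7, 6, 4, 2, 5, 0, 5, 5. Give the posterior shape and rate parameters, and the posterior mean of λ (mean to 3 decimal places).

The Poisson likelihood adds the total count to the shape and the number of exposure periods to the rate. Here ∑xᵢ = 40 and n = 9, so shape 2.2→42.2 and rate 0.7→9.7.
Posterior mean = shape/rate = 42.2/9.7 = 4.351.

Posterior: Gamma(shape=42.2, rate=9.7); mean ≈ 4.351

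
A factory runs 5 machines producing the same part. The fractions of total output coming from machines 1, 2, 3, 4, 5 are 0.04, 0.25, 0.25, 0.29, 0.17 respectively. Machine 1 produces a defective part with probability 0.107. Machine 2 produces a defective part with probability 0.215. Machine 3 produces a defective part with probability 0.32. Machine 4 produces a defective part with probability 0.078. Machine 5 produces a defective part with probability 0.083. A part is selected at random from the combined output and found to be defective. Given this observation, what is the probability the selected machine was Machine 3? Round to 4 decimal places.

Tabulate prior·likelihood by source: [1] prior 0.04, lik 0.107, product 0.004280; [2] prior 0.25, lik 0.215, product 0.05375; [3] prior 0.25, lik 0.32, product 0.08000; [4] prior 0.29, lik 0.078, product 0.02262; [5] prior 0.17, lik 0.083, product 0.01411.
Normalizing constant = 0.17476; the posterior for Machine 3 is its product over the sum, 0.08000/0.17476 = 0.4578.

Posterior probability ≈ 0.4578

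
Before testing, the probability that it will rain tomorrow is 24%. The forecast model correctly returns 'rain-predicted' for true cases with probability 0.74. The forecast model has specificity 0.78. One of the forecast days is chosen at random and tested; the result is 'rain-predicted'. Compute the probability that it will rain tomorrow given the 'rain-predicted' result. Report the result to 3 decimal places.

P(H | E) ≈ 0.515

Let H be the event that it will rain tomorrow. P(H) = 0.24, so P(¬H) = 0.76. With E the 'rain-predicted' result, P(E|H) = 0.74 and P(E|¬H) = 0.22.
P(E) = 0.74·0.24 + 0.22·0.76 = 0.17760 + 0.16720 = 0.34480.
By Bayes' theorem, P(H|E) = 0.17760 / 0.34480 = 0.515.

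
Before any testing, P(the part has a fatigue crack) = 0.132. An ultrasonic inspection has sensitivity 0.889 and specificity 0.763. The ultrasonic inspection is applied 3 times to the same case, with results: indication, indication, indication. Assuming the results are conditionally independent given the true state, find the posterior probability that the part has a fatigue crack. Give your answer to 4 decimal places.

With H the event that the part has a fatigue crack, the joint likelihood of the observed sequence is P(data|H) = 0.889·0.889·0.889 = 0.70260 and P(data|¬H) = 0.237·0.237·0.237 = 0.013312.
Bayes: P(H|data) = 0.132·0.70260 / (0.132·0.70260 + 0.868·0.013312) = 0.092743/0.10430 = 0.8892.

Posterior P(H) ≈ 0.8892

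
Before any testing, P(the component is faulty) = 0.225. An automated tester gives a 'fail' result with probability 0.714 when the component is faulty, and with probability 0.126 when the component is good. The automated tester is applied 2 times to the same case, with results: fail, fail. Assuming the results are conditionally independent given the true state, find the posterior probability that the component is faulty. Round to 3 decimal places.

With H the event that the component is faulty, the joint likelihood of the observed sequence is P(data|H) = 0.714·0.714 = 0.50980 and P(data|¬H) = 0.126·0.126 = 0.015876.
Bayes: P(H|data) = 0.225·0.50980 / (0.225·0.50980 + 0.775·0.015876) = 0.11470/0.12701 = 0.9031.

Posterior P(H) ≈ 0.903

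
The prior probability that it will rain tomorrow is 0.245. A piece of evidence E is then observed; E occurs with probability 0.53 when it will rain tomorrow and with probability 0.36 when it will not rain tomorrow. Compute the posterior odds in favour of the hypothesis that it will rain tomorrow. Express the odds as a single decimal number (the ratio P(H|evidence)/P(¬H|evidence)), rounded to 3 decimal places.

Prior odds = 0.245/(1−0.245) = 0.32450.
Likelihood ratio for E = 0.53/0.36 = 1.4722.
Posterior odds = prior odds × LR = 0.47774.

Posterior odds ≈ 0.478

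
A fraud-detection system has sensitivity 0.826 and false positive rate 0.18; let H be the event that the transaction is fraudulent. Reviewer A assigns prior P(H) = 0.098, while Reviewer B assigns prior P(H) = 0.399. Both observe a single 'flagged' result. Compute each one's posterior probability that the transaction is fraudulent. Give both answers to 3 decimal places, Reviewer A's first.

Reviewer A: 0.333; Reviewer B: 0.753

The likelihood ratio for a 'flagged' result is 0.826/0.18 = 4.5889.
Reviewer A: prior odds 0.098/0.902 = 0.10865; posterior odds 0.49857; posterior probability 0.333.
Reviewer B: prior odds 0.399/0.601 = 0.66389; posterior odds 3.0465; posterior probability 0.753.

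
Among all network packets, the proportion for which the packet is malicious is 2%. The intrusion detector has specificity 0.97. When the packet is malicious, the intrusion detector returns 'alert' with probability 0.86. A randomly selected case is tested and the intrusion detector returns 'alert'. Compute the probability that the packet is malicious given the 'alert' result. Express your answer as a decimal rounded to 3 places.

Write H for 'the packet is malicious'. Prior odds H:¬H = 0.02/0.98 = 0.020408. For the 'alert' outcome, the likelihood ratio is 0.86/0.03 = 28.667.
Posterior odds = 0.020408 × 28.667 = 0.58503, so P(H|E) = 0.58503/(1+0.58503) = 0.369.

P(H | E) ≈ 0.369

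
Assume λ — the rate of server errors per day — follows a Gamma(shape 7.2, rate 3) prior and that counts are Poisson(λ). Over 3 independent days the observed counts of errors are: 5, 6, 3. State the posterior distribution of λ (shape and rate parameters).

Posterior: Gamma(shape=21.2, rate=6)

Total count ∑xᵢ = 14 over n = 3 days.
Gamma is conjugate to the Poisson likelihood: posterior is Gamma(shape = 7.2+14 = 21.2, rate = 3+3 = 6).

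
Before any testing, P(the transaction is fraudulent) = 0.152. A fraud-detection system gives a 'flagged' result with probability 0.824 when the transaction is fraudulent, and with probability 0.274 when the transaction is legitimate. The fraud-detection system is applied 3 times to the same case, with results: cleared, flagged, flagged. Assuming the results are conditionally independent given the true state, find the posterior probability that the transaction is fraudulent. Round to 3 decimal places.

Let H be the event that the transaction is fraudulent; start with P(H) = 0.152. P('flagged'|H) = 0.824, P('flagged'|¬H) = 0.274.
Update on result 1 ('cleared'): P(H) ← 0.176·0.1520 / (0.176·0.1520 + 0.726·0.8480) = 0.026752/0.64240 = 0.0416.
Update on result 2 ('flagged'): P(H) ← 0.824·0.0416 / (0.824·0.0416 + 0.274·0.9584) = 0.034315/0.29690 = 0.1156.
Update on result 3 ('flagged'): P(H) ← 0.824·0.1156 / (0.824·0.1156 + 0.274·0.8844) = 0.095233/0.33757 = 0.2821.

Posterior P(H) ≈ 0.282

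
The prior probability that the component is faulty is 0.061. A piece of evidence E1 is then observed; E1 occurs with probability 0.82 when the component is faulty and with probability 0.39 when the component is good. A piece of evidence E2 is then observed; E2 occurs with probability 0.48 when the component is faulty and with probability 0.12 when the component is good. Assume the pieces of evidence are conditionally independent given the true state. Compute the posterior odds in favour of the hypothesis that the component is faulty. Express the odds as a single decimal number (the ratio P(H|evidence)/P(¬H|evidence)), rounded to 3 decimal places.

Prior odds = 0.061/(1−0.061) = 0.064963. In log-odds, ln(0.064963) = -2.7339.
Add log likelihood ratios: ln(2.1026) + ln(4.0000) = 2.1295.
Posterior log-odds = -0.60449, so posterior odds = exp(-0.60449) = 0.54635.

Posterior odds ≈ 0.546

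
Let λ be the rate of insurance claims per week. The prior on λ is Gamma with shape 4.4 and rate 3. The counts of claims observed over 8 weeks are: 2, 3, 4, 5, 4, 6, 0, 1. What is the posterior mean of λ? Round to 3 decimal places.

Posterior mean ≈ 2.673

The Poisson likelihood adds the total count to the shape and the number of exposure periods to the rate. Here ∑xᵢ = 25 and n = 8, so shape 4.4→29.4 and rate 3→11.
Posterior mean = shape/rate = 29.4/11 = 2.673.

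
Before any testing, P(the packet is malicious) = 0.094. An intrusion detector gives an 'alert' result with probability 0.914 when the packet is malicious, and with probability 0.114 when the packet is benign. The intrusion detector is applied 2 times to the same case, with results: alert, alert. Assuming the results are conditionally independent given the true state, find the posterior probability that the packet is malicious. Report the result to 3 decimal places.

Posterior P(H) ≈ 0.870

Let H be the event that the packet is malicious; start with P(H) = 0.094. P('alert'|H) = 0.914, P('alert'|¬H) = 0.114.
Update on result 1 ('alert'): P(H) ← 0.914·0.0940 / (0.914·0.0940 + 0.114·0.9060) = 0.085916/0.18920 = 0.4541.
Update on result 2 ('alert'): P(H) ← 0.914·0.4541 / (0.914·0.4541 + 0.114·0.5459) = 0.41505/0.47728 = 0.8696.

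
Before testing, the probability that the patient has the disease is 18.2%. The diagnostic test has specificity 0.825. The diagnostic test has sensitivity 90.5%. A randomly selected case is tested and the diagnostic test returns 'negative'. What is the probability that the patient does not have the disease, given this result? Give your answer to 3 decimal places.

P(¬H | E) ≈ 0.975

Write H for 'the patient has the disease'. Prior odds H:¬H = 0.182/0.818 = 0.22249. For the 'negative' outcome, the likelihood ratio is 0.095/0.825 = 0.11515.
Posterior odds = 0.22249 × 0.11515 = 0.025621, so P(H|E) = 0.025621/(1+0.025621) = 0.025. Then P(¬H|E) = 1 − 0.025 = 0.975.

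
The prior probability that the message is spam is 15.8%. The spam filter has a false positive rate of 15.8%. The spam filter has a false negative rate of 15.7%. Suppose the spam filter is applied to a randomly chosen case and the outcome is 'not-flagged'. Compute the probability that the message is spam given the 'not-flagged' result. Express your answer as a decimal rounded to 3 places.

P(H | E) ≈ 0.034

Write H for 'the message is spam'. Prior odds H:¬H = 0.158/0.842 = 0.18765. For the 'not-flagged' outcome, the likelihood ratio is 0.157/0.842 = 0.18646.
Posterior odds = 0.18765 × 0.18646 = 0.034989, so P(H|E) = 0.034989/(1+0.034989) = 0.034.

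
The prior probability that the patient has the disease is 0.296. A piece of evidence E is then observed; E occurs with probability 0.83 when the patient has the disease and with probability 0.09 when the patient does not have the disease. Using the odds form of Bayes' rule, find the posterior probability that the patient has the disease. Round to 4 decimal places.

Posterior probability ≈ 0.7950

Prior odds = 0.296/(1−0.296) = 0.42045. In log-odds, ln(0.42045) = -0.86642.
Add log likelihood ratio: ln(9.2222) = 2.2216.
Posterior log-odds = 1.3552, so posterior odds = exp(1.3552) = 3.8775. Converting, P(H|E) = 3.8775/4.8775 = 0.7950.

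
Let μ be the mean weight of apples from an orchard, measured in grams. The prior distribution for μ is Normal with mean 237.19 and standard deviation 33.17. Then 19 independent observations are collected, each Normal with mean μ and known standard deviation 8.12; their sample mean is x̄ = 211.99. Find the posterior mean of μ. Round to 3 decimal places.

With known σ, the Normal prior is conjugate. Weight on the data is w = (n/σ²)/(n/σ² + 1/τ₀²) = 0.288165/(0.288165+0.00090889) = 0.99686.
Posterior mean = w·x̄ + (1−w)·μ₀ = 0.99686·211.99 + 0.0031441·237.19 = 212.069.

Posterior mean ≈ 212.069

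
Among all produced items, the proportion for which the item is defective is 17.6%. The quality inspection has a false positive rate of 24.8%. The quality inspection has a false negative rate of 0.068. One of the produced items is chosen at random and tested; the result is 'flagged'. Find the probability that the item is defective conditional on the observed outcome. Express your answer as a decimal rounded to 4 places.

Let H be the event that the item is defective. P(H) = 0.176, so P(¬H) = 0.824. With E the 'flagged' result, P(E|H) = 0.932 and P(E|¬H) = 0.248.
P(E) = 0.932·0.176 + 0.248·0.824 = 0.16403 + 0.20435 = 0.36838.
By Bayes' theorem, P(H|E) = 0.16403 / 0.36838 = 0.4453.

P(H | E) ≈ 0.4453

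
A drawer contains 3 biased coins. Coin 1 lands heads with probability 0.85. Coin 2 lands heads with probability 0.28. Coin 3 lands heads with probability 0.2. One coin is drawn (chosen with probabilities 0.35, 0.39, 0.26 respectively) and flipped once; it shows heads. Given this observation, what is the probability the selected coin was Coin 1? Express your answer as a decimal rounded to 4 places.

Tabulate prior·likelihood by source: [1] prior 0.35, lik 0.85, product 0.2975; [2] prior 0.39, lik 0.28, product 0.1092; [3] prior 0.26, lik 0.2, product 0.05200.
Normalizing constant = 0.45870; the posterior for Coin 1 is its product over the sum, 0.2975/0.45870 = 0.6486.

Posterior probability ≈ 0.6486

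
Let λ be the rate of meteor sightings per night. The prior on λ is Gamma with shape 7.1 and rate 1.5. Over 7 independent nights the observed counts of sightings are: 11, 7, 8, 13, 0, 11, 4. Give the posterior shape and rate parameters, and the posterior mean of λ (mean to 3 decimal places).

Posterior: Gamma(shape=61.1, rate=8.5); mean ≈ 7.188

Total count ∑xᵢ = 54 over n = 7 nights.
Gamma is conjugate to the Poisson likelihood: posterior is Gamma(shape = 7.1+54 = 61.1, rate = 1.5+7 = 8.5).
Posterior mean = shape/rate = 61.1/8.5 = 7.188.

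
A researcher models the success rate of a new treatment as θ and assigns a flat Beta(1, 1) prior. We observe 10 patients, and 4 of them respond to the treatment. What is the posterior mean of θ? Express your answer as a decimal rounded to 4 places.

Posterior mean ≈ 0.4167

Observing 4 successes and 6 failures updates Beta(1, 1) by adding the success and failure counts to the two shape parameters: α = 1+4 = 5, β = 1+6 = 7.
E[θ | data] = 5/(5+7) = 0.4167.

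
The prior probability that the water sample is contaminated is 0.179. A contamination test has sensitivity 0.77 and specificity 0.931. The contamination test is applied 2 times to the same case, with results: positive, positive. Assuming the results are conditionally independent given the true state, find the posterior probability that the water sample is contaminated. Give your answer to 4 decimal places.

Posterior P(H) ≈ 0.9645

Let H be the event that the water sample is contaminated; start with P(H) = 0.179. P('positive'|H) = 0.77, P('positive'|¬H) = 0.069.
Update on result 1 ('positive'): P(H) ← 0.77·0.1790 / (0.77·0.1790 + 0.069·0.8210) = 0.13783/0.19448 = 0.7087.
Update on result 2 ('positive'): P(H) ← 0.77·0.7087 / (0.77·0.7087 + 0.069·0.2913) = 0.54571/0.56581 = 0.9645.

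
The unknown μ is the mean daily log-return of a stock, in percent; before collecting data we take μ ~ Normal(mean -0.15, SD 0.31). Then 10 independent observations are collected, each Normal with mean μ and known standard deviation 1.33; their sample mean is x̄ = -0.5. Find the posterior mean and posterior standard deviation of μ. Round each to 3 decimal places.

Prior precision 1/τ₀² = 1/0.31² = 10.4058; data precision n/σ² = 10/1.33² = 5.65323.
Posterior precision = 10.4058 + 5.65323 = 16.0591, giving posterior SD = 1/√16.0591 = 0.250.
Posterior mean = (10.4058·-0.15 + 5.65323·-0.5) / 16.0591 = -0.273.

Posterior mean ≈ -0.273; posterior SD ≈ 0.250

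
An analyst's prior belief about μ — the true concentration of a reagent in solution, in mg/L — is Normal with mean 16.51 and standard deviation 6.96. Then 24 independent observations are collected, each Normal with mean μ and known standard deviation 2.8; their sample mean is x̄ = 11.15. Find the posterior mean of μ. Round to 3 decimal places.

Posterior mean ≈ 11.186

With known σ, the Normal prior is conjugate. Weight on the data is w = (n/σ²)/(n/σ² + 1/τ₀²) = 3.06122/(3.06122+0.0206434) = 0.99330.
Posterior mean = w·x̄ + (1−w)·μ₀ = 0.99330·11.15 + 0.0066983·16.51 = 11.186.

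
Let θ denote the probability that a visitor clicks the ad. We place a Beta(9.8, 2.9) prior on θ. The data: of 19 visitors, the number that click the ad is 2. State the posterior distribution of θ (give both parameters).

Posterior: Beta(11.8, 19.9)

The binomial likelihood is conjugate to the Beta prior: with 2 successes and 17 failures, the posterior is Beta(9.8+2, 2.9+17) = Beta(11.8, 19.9).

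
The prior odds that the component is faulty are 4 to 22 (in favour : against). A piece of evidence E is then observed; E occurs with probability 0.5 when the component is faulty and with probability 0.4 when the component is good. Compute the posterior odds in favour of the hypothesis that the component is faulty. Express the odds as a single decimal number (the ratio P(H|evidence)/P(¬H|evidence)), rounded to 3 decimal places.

Posterior odds ≈ 0.227

Prior odds = 4/22 = 0.18182. In log-odds, ln(0.18182) = -1.7047.
Add log likelihood ratio: ln(1.2500) = 0.22314.
Posterior log-odds = -1.4816, so posterior odds = exp(-1.4816) = 0.22727.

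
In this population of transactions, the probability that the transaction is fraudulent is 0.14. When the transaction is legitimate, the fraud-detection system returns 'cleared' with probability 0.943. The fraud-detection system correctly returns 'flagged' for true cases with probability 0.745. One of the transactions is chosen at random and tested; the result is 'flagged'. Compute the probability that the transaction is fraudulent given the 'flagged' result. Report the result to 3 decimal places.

P(H | E) ≈ 0.680

Write H for 'the transaction is fraudulent'. Prior odds H:¬H = 0.14/0.86 = 0.16279. For the 'flagged' outcome, the likelihood ratio is 0.745/0.057 = 13.070.
Posterior odds = 0.16279 × 13.070 = 2.1277, so P(H|E) = 2.1277/(1+2.1277) = 0.680.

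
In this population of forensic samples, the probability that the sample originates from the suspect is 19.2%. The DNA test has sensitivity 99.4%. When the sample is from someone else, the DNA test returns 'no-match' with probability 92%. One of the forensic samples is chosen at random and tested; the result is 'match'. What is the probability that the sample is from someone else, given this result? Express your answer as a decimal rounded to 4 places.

P(¬H | E) ≈ 0.2530

Write H for 'the sample originates from the suspect'. Prior odds H:¬H = 0.192/0.808 = 0.23762. For the 'match' outcome, the likelihood ratio is 0.994/0.08 = 12.425.
Posterior odds = 0.23762 × 12.425 = 2.9525, so P(H|E) = 2.9525/(1+2.9525) = 0.7470. Then P(¬H|E) = 1 − 0.7470 = 0.2530.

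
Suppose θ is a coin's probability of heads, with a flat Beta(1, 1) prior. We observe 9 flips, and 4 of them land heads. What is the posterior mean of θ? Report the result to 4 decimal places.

Posterior mean ≈ 0.4545

Observing 4 successes and 5 failures updates Beta(1, 1) by adding the success and failure counts to the two shape parameters: α = 1+4 = 5, β = 1+5 = 6.
Posterior mean = α/(α+β) = 5/11 = 0.4545.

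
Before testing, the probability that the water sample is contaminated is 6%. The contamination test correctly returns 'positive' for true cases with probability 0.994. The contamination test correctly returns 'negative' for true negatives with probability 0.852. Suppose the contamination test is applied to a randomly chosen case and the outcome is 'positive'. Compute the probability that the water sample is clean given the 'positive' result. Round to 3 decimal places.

Let H be the event that the water sample is contaminated. P(H) = 0.06, so P(¬H) = 0.94. With E the 'positive' result, P(E|H) = 0.994 and P(E|¬H) = 0.148.
P(E) = 0.994·0.06 + 0.148·0.94 = 0.059640 + 0.13912 = 0.19876.
By Bayes' theorem, P(H|E) = 0.059640 / 0.19876 = 0.300. Hence P(¬H|E) = 1 − 0.300 = 0.700.

P(¬H | E) ≈ 0.700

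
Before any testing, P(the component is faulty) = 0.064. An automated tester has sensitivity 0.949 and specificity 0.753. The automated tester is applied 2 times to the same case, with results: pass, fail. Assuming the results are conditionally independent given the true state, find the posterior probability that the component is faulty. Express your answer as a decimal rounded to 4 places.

Posterior P(H) ≈ 0.0175

Let H be the event that the component is faulty; start with P(H) = 0.064. P('fail'|H) = 0.949, P('fail'|¬H) = 0.247.
Update on result 1 ('pass'): P(H) ← 0.051·0.0640 / (0.051·0.0640 + 0.753·0.9360) = 0.0032640/0.70807 = 0.0046.
Update on result 2 ('fail'): P(H) ← 0.949·0.0046 / (0.949·0.0046 + 0.247·0.9954) = 0.0043746/0.25024 = 0.0175.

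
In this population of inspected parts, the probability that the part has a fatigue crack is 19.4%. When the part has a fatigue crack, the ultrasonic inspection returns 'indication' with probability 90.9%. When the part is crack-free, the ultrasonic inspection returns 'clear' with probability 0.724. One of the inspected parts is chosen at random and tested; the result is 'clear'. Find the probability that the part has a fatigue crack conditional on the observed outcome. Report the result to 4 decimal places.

Let H be the event that the part has a fatigue crack. P(H) = 0.194, so P(¬H) = 0.806. With E the 'clear' result, P(E|H) = 0.091 and P(E|¬H) = 0.724.
P(E) = 0.091·0.194 + 0.724·0.806 = 0.017654 + 0.58354 = 0.60120.
By Bayes' theorem, P(H|E) = 0.017654 / 0.60120 = 0.0294.

P(H | E) ≈ 0.0294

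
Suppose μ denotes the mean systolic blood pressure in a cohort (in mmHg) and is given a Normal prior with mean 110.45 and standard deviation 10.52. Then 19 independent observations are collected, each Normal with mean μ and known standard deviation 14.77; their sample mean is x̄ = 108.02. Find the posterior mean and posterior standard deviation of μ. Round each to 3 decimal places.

Prior precision 1/τ₀² = 1/10.52² = 0.00903584; data precision n/σ² = 19/14.77² = 0.0870949.
Posterior precision = 0.00903584 + 0.0870949 = 0.0961307, giving posterior SD = 1/√0.0961307 = 3.225.
Posterior mean = (0.00903584·110.45 + 0.0870949·108.02) / 0.0961307 = 108.248.

Posterior mean ≈ 108.248; posterior SD ≈ 3.225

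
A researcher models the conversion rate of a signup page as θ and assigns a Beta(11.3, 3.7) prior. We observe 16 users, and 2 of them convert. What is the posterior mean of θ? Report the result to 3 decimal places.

The binomial likelihood is conjugate to the Beta prior: with 2 successes and 14 failures, the posterior is Beta(11.3+2, 3.7+14) = Beta(13.3, 17.7).
E[θ | data] = 13.3/(13.3+17.7) = 0.429.

Posterior mean ≈ 0.429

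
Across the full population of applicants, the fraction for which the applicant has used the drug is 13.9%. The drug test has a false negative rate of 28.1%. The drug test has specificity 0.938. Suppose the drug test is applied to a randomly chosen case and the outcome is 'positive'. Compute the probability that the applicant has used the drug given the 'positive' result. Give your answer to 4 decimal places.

Write H for 'the applicant has used the drug'. Prior odds H:¬H = 0.139/0.861 = 0.16144. For the 'positive' outcome, the likelihood ratio is 0.719/0.062 = 11.597.
Posterior odds = 0.16144 × 11.597 = 1.8722, so P(H|E) = 1.8722/(1+1.8722) = 0.6518.

P(H | E) ≈ 0.6518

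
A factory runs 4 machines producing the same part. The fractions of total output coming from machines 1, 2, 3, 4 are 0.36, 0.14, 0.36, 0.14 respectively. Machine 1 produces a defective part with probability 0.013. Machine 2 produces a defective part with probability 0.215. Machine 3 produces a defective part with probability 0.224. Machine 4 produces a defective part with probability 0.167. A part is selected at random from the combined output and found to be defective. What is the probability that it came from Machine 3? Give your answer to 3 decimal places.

Tabulate prior·likelihood by source: [1] prior 0.36, lik 0.013, product 0.004680; [2] prior 0.14, lik 0.215, product 0.03010; [3] prior 0.36, lik 0.224, product 0.08064; [4] prior 0.14, lik 0.167, product 0.02338.
Normalizing constant = 0.13880; the posterior for Machine 3 is its product over the sum, 0.08064/0.13880 = 0.581.

Posterior probability ≈ 0.581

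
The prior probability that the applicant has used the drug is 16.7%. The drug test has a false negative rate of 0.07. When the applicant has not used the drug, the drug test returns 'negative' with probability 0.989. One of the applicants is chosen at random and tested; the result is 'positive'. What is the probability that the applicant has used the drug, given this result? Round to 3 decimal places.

Let H be the event that the applicant has used the drug. P(H) = 0.167, so P(¬H) = 0.833. With E the 'positive' result, P(E|H) = 0.93 and P(E|¬H) = 0.011.
P(E) = 0.93·0.167 + 0.011·0.833 = 0.15531 + 0.0091630 = 0.16447.
By Bayes' theorem, P(H|E) = 0.15531 / 0.16447 = 0.944.

P(H | E) ≈ 0.944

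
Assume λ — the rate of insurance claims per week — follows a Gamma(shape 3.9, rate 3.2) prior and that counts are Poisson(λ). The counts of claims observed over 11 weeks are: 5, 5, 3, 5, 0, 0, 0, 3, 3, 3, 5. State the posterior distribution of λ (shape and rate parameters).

Posterior: Gamma(shape=35.9, rate=14.2)

The Poisson likelihood adds the total count to the shape and the number of exposure periods to the rate. Here ∑xᵢ = 32 and n = 11, so shape 3.9→35.9 and rate 3.2→14.2.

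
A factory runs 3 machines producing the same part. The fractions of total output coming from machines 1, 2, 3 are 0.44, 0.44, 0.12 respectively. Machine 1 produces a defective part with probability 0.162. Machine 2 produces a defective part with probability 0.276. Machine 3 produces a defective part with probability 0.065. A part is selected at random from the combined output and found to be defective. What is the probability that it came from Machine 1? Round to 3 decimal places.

Tabulate prior·likelihood by source: [1] prior 0.44, lik 0.162, product 0.07128; [2] prior 0.44, lik 0.276, product 0.1214; [3] prior 0.12, lik 0.065, product 0.007800.
Normalizing constant = 0.20052; the posterior for Machine 1 is its product over the sum, 0.07128/0.20052 = 0.355.

Posterior probability ≈ 0.355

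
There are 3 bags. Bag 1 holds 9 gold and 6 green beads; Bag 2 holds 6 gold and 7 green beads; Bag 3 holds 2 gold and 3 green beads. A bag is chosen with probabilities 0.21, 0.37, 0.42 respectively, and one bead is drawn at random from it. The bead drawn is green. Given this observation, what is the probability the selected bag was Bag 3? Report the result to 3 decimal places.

Tabulate prior·likelihood by source: [1] prior 0.21, lik 0.4, product 0.08400; [2] prior 0.37, lik 0.5385, product 0.1992; [3] prior 0.42, lik 0.6, product 0.2520.
Normalizing constant = 0.53523; the posterior for Bag 3 is its product over the sum, 0.2520/0.53523 = 0.471.

Posterior probability ≈ 0.471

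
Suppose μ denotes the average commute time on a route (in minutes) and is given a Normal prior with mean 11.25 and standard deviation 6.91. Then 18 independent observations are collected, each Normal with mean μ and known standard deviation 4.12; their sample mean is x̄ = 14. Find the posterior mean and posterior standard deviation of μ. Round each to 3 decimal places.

Posterior mean ≈ 13.947; posterior SD ≈ 0.962

Prior precision 1/τ₀² = 1/6.91² = 0.0209432; data precision n/σ² = 18/4.12² = 1.06042.
Posterior precision = 0.0209432 + 1.06042 = 1.08136, giving posterior SD = 1/√1.08136 = 0.962.
Posterior mean = (0.0209432·11.25 + 1.06042·14) / 1.08136 = 13.947.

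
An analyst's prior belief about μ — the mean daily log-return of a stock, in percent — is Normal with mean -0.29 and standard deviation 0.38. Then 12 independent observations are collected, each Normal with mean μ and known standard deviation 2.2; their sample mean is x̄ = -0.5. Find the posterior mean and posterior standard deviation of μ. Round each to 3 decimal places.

Posterior mean ≈ -0.345; posterior SD ≈ 0.326

With known σ, the Normal prior is conjugate. Weight on the data is w = (n/σ²)/(n/σ² + 1/τ₀²) = 2.47934/(2.47934+6.92521) = 0.26363.
Posterior mean = w·x̄ + (1−w)·μ₀ = 0.26363·-0.5 + 0.73637·-0.29 = -0.345. Posterior variance = 1/(2.47934+6.92521) = 0.106332, so SD = 0.326.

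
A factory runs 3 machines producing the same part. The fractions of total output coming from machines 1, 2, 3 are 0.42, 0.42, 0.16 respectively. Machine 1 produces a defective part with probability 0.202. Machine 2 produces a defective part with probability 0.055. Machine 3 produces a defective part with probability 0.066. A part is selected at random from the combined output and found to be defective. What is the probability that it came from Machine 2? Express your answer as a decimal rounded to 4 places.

P(defective|M1) = 0.202; P(defective|M2) = 0.055; P(defective|M3) = 0.066.
Prior × likelihood for each source: 0.42·0.202=0.08484, 0.42·0.055=0.02310, 0.16·0.066=0.01056. Summing gives P(defective) = 0.11850.
P(Machine 2 | defective) = 0.02310 / 0.11850 = 0.1949.

Posterior probability ≈ 0.1949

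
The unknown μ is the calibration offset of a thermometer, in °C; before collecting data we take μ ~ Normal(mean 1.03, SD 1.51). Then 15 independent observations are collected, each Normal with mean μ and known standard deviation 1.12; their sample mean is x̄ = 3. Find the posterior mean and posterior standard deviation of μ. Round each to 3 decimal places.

Posterior mean ≈ 2.930; posterior SD ≈ 0.284

Prior precision 1/τ₀² = 1/1.51² = 0.438577; data precision n/σ² = 15/1.12² = 11.9579.
Posterior precision = 0.438577 + 11.9579 = 12.3965, giving posterior SD = 1/√12.3965 = 0.284.
Posterior mean = (0.438577·1.03 + 11.9579·3) / 12.3965 = 2.930.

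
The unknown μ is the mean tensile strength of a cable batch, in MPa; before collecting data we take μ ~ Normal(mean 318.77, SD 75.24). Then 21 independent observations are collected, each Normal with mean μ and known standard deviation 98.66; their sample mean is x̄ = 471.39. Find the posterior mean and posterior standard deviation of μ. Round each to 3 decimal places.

Posterior mean ≈ 459.840; posterior SD ≈ 20.699

With known σ, the Normal prior is conjugate. Weight on the data is w = (n/σ²)/(n/σ² + 1/τ₀²) = 0.00215743/(0.00215743+0.00017665) = 0.92432.
Posterior mean = w·x̄ + (1−w)·μ₀ = 0.92432·471.39 + 0.075681·318.77 = 459.840. Posterior variance = 1/(0.00215743+0.00017665) = 428.435, so SD = 20.699.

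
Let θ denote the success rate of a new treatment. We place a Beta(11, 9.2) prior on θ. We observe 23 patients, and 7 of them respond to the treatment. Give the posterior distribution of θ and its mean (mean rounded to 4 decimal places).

The binomial likelihood is conjugate to the Beta prior: with 7 successes and 16 failures, the posterior is Beta(11+7, 9.2+16) = Beta(18, 25.2).
Posterior mean = α/(α+β) = 18/43.2 = 0.4167.

Posterior: Beta(18, 25.2); mean ≈ 0.4167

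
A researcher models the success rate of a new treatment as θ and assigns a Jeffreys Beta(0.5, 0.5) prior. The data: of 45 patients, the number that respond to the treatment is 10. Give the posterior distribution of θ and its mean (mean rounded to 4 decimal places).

Posterior: Beta(10.5, 35.5); mean ≈ 0.2283

The binomial likelihood is conjugate to the Beta prior: with 10 successes and 35 failures, the posterior is Beta(0.5+10, 0.5+35) = Beta(10.5, 35.5).
Posterior mean = α/(α+β) = 10.5/46 = 0.2283.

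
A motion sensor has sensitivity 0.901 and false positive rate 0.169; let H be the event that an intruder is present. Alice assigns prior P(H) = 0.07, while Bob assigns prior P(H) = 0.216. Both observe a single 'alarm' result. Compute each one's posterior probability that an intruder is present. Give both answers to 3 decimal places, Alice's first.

The likelihood ratio for an 'alarm' result is 0.901/0.169 = 5.3314.
Alice: prior odds 0.07/0.93 = 0.075269; posterior odds 0.40129; posterior probability 0.286.
Bob: prior odds 0.216/0.784 = 0.27551; posterior odds 1.4688; posterior probability 0.595.

Alice: 0.286; Bob: 0.595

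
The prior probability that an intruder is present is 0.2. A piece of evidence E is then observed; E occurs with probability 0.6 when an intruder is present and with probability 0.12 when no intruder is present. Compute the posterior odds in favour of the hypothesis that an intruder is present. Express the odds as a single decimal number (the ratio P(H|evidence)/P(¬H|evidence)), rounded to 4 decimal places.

Prior odds = 0.2/(1−0.2) = 0.25000.
Likelihood ratio for E = 0.6/0.12 = 5.0000.
Posterior odds = prior odds × LR = 1.2500.

Posterior odds ≈ 1.2500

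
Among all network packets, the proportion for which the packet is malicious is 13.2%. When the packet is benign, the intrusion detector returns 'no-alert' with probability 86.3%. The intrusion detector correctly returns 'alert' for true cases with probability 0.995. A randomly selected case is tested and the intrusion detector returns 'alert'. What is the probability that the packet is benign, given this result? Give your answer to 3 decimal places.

Write H for 'the packet is malicious'. Prior odds H:¬H = 0.132/0.868 = 0.15207. For the 'alert' outcome, the likelihood ratio is 0.995/0.137 = 7.2628.
Posterior odds = 0.15207 × 7.2628 = 1.1045, so P(H|E) = 1.1045/(1+1.1045) = 0.525. Then P(¬H|E) = 1 − 0.525 = 0.475.

P(¬H | E) ≈ 0.475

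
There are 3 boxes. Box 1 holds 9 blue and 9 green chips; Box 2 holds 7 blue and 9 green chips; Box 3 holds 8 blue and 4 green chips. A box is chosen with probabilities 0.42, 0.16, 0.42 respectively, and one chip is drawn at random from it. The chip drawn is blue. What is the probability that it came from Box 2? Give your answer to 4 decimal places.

Posterior probability ≈ 0.1250

P(blue|Box 1) = 0.5; P(blue|Box 2) = 0.4375; P(blue|Box 3) = 0.6667.
Prior × likelihood for each source: 0.42·0.5=0.2100, 0.16·0.4375=0.07000, 0.42·0.6667=0.2800. Summing gives P(blue) = 0.56000.
P(Box 2 | blue) = 0.07000 / 0.56000 = 0.1250.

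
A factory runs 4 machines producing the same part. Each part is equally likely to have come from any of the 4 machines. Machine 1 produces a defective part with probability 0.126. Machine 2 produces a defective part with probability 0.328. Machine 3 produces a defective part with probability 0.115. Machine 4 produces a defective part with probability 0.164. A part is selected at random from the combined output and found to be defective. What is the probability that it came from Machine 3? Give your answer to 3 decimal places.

Tabulate prior·likelihood by source: [1] prior 0.25, lik 0.126, product 0.03150; [2] prior 0.25, lik 0.328, product 0.08200; [3] prior 0.25, lik 0.115, product 0.02875; [4] prior 0.25, lik 0.164, product 0.04100.
Normalizing constant = 0.18325; the posterior for Machine 3 is its product over the sum, 0.02875/0.18325 = 0.157.

Posterior probability ≈ 0.157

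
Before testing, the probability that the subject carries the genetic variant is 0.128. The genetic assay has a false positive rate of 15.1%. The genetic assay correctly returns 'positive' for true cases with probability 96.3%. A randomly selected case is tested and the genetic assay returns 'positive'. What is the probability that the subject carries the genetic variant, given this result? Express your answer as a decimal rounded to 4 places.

P(H | E) ≈ 0.4835

Write H for 'the subject carries the genetic variant'. Prior odds H:¬H = 0.128/0.872 = 0.14679. For the 'positive' outcome, the likelihood ratio is 0.963/0.151 = 6.3775.
Posterior odds = 0.14679 × 6.3775 = 0.93614, so P(H|E) = 0.93614/(1+0.93614) = 0.4835.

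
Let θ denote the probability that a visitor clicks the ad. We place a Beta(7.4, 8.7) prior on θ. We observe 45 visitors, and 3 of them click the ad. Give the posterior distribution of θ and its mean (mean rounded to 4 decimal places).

Posterior: Beta(10.4, 50.7); mean ≈ 0.1702

The binomial likelihood is conjugate to the Beta prior: with 3 successes and 42 failures, the posterior is Beta(7.4+3, 8.7+42) = Beta(10.4, 50.7).
Posterior mean = α/(α+β) = 10.4/61.1 = 0.1702.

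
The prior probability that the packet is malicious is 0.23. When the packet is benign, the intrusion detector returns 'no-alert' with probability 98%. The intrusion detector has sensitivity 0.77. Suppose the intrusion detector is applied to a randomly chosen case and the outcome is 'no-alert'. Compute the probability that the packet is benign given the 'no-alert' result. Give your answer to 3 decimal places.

Write H for 'the packet is malicious'. Prior odds H:¬H = 0.23/0.77 = 0.29870. For the 'no-alert' outcome, the likelihood ratio is 0.23/0.98 = 0.23469.
Posterior odds = 0.29870 × 0.23469 = 0.070103, so P(H|E) = 0.070103/(1+0.070103) = 0.066. Then P(¬H|E) = 1 − 0.066 = 0.934.

P(¬H | E) ≈ 0.934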